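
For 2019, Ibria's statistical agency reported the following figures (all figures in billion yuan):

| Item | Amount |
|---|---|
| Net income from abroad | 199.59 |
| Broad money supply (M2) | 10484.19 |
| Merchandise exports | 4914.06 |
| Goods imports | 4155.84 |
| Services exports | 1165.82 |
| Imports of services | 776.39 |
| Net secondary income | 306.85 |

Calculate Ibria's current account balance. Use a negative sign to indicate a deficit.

Goods balance = 4914.06 - 4155.84 = 758.22
Services balance = 1165.82 - 776.39 = 389.43
Trade balance (goods + services) = 758.22 + 389.43 = 1147.65
Net primary income = 199.59
Net secondary income = 306.85
Current account = 1147.65 + 199.59 + 306.85 = 1654.09

1654.09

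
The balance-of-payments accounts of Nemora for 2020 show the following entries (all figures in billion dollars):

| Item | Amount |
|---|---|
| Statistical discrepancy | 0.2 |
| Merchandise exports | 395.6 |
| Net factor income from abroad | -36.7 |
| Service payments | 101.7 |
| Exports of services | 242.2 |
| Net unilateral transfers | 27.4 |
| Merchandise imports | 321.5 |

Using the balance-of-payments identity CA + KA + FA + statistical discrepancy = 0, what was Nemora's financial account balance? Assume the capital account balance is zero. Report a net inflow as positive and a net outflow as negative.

-205.5

Goods balance = 395.6 - 321.5 = 74.1
Services balance = 242.2 - 101.7 = 140.5
Trade balance (goods + services) = 74.1 + 140.5 = 214.6
Net primary income = -36.7
Net secondary income = 27.4
Current account = 214.6 + (-36.7) + 27.4 = 205.3
Financial account = -(205.3 + 0.2) = -205.5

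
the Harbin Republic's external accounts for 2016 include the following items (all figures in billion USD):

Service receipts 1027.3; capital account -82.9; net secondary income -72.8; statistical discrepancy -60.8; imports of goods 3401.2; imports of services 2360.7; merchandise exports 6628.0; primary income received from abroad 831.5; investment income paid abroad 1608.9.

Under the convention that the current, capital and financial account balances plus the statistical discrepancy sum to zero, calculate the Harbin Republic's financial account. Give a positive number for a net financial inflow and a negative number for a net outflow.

Goods balance = 6628.0 - 3401.2 = 3226.8
Services balance = 1027.3 - 2360.7 = -1333.4
Trade balance (goods + services) = 3226.8 + (-1333.4) = 1893.4
Net primary income = 831.5 - 1608.9 = -777.4
Net secondary income = -72.8
Current account = 1893.4 + (-777.4) + (-72.8) = 1043.2
Financial account = -(1043.2 + (-82.9) + (-60.8)) = -899.5

-899.5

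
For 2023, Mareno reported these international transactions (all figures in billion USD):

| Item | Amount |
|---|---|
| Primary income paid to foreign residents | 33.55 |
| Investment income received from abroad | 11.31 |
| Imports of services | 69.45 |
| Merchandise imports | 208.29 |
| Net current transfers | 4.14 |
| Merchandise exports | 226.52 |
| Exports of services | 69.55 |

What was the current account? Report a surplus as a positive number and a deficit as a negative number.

Goods balance = 226.52 - 208.29 = 18.23
Services balance = 69.55 - 69.45 = 0.10
Trade balance (goods + services) = 18.23 + 0.10 = 18.33
Net primary income = 11.31 - 33.55 = -22.24
Net secondary income = 4.14
Current account = 18.33 + (-22.24) + 4.14 = 0.23

0.23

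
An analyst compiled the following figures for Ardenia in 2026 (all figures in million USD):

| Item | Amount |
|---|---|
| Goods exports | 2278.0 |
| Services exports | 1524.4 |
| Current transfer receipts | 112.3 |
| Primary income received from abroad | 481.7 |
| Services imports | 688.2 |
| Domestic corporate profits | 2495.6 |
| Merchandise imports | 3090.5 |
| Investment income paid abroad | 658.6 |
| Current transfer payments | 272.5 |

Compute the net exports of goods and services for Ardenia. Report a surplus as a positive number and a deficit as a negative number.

23.7

Goods balance = 2278.0 - 3090.5 = -812.5
Services balance = 1524.4 - 688.2 = 836.2
Trade balance (goods + services) = -812.5 + 836.2 = 23.7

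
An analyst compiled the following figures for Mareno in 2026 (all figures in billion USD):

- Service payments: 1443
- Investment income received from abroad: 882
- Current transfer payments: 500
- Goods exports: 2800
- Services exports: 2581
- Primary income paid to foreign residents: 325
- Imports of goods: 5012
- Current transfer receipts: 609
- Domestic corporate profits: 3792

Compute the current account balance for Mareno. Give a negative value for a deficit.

Goods balance = 2800 - 5012 = -2212
Services balance = 2581 - 1443 = 1138
Trade balance (goods + services) = -2212 + 1138 = -1074
Net primary income = 882 - 325 = 557
Net secondary income = 609 - 500 = 109
Current account = -1074 + 557 + 109 = -408

-408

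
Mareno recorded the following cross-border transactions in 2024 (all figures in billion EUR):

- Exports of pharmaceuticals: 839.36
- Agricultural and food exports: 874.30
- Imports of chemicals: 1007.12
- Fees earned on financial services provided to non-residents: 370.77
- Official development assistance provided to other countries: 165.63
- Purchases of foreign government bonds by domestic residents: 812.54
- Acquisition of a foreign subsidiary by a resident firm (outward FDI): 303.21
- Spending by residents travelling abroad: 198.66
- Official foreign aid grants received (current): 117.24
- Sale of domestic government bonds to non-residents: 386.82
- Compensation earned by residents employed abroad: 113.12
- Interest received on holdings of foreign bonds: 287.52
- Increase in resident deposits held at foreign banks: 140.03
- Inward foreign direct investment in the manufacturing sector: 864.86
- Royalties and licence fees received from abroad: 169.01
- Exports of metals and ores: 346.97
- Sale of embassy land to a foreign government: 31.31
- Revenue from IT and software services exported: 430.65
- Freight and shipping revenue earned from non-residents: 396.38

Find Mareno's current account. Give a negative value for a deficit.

Goods: 346.97 + 839.36 - 1007.12 + 874.30 = 1053.51
Services: 430.65 + 370.77 + 396.38 - 198.66 + 169.01 = 1168.15
Primary income: 113.12 + 287.52 = 400.64
Secondary income: 117.24 - 165.63 = -48.39
Current account = 1053.51 + 1168.15 + 400.64 + (-48.39) = 2573.91
(Excluded from the current account — financial account: purchases of foreign government bonds by domestic residents 812.54, acquisition of a foreign subsidiary by a resident firm (outward FDI) 303.21, sale of domestic government bonds to non-residents 386.82, increase in resident deposits held at foreign banks 140.03, inward foreign direct investment in the manufacturing sector 864.86; capital account: sale of embassy land to a foreign government 31.31.)

2573.91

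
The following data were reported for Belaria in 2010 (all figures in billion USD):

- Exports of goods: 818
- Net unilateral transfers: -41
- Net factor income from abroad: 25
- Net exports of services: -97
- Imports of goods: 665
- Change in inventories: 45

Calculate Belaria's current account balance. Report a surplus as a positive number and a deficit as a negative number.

Goods balance = 818 - 665 = 153
Services balance = -97
Trade balance (goods + services) = 153 + (-97) = 56
Net primary income = 25
Net secondary income = -41
Current account = 56 + 25 + (-41) = 40

40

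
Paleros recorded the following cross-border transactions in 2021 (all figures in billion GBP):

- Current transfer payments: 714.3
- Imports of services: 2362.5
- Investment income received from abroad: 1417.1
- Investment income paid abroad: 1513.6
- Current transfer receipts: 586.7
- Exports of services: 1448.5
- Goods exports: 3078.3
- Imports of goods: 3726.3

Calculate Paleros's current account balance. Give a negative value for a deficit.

-1786.1

Goods balance = 3078.3 - 3726.3 = -648.0
Services balance = 1448.5 - 2362.5 = -914.0
Trade balance (goods + services) = -648.0 + (-914.0) = -1562.0
Net primary income = 1417.1 - 1513.6 = -96.5
Net secondary income = 586.7 - 714.3 = -127.6
Current account = -1562.0 + (-96.5) + (-127.6) = -1786.1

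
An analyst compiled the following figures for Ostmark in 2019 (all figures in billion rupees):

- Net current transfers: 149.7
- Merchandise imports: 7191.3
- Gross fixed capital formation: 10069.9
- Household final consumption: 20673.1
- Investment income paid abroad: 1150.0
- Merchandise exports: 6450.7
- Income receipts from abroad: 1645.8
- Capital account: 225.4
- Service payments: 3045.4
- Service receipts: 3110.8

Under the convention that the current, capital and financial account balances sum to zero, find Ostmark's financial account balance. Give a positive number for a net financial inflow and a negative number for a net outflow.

Goods balance = 6450.7 - 7191.3 = -740.6
Services balance = 3110.8 - 3045.4 = 65.4
Trade balance (goods + services) = -740.6 + 65.4 = -675.2
Net primary income = 1645.8 - 1150.0 = 495.8
Net secondary income = 149.7
Current account = -675.2 + 495.8 + 149.7 = -29.7
Financial account = -(-29.7 + 225.4) = -195.7

-195.7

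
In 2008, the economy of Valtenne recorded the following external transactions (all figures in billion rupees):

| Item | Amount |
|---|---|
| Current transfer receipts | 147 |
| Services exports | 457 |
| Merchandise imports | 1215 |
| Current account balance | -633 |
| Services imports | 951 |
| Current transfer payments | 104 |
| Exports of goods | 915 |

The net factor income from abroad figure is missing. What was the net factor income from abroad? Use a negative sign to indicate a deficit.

Current account = goods balance + services balance + net primary income + net secondary income
Sum of the known components = -751
Net factor income from abroad = CA - (known components) = -633 - (-751) = 118

118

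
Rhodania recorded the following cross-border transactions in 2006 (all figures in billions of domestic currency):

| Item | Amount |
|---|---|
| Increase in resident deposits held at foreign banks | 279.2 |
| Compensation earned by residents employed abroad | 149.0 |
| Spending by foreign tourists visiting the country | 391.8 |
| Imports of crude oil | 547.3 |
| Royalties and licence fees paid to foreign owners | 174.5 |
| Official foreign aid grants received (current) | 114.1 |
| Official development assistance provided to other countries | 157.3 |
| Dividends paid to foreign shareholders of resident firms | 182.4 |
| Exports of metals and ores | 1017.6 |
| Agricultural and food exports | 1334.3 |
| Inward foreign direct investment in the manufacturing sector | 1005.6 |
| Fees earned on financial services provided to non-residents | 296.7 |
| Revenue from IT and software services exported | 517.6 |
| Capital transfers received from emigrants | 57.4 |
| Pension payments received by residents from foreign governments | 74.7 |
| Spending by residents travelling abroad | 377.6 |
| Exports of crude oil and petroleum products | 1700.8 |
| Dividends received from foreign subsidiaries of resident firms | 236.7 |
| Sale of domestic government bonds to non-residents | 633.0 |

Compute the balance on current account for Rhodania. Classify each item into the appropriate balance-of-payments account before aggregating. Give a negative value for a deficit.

4394.2

Goods: 1700.8 - 547.3 + 1017.6 + 1334.3 = 3505.4
Services: -377.6 + 296.7 + 517.6 + 391.8 - 174.5 = 654.0
Primary income: 149.0 + 236.7 - 182.4 = 203.3
Secondary income: 114.1 - 157.3 + 74.7 = 31.5
Current account = 3505.4 + 654.0 + 203.3 + 31.5 = 4394.2
(Excluded from the current account — financial account: increase in resident deposits held at foreign banks 279.2, inward foreign direct investment in the manufacturing sector 1005.6, sale of domestic government bonds to non-residents 633.0; capital account: capital transfers received from emigrants 57.4.)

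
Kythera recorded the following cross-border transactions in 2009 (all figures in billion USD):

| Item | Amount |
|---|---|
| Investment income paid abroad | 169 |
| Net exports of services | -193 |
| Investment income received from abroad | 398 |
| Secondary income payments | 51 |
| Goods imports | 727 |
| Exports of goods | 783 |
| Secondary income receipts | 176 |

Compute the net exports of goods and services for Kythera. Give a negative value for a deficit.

Goods balance = 783 - 727 = 56
Services balance = -193
Trade balance (goods + services) = 56 + (-193) = -137

-137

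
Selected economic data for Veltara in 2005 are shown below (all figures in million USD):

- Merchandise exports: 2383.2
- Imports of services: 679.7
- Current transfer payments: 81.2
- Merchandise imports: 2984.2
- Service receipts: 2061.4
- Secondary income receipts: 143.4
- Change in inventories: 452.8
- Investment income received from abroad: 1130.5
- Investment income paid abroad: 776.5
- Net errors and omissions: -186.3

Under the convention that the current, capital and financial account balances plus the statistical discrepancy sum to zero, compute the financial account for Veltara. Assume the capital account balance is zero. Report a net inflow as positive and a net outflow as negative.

-1010.6

Goods balance = 2383.2 - 2984.2 = -601.0
Services balance = 2061.4 - 679.7 = 1381.7
Trade balance (goods + services) = -601.0 + 1381.7 = 780.7
Net primary income = 1130.5 - 776.5 = 354.0
Net secondary income = 143.4 - 81.2 = 62.2
Current account = 780.7 + 354.0 + 62.2 = 1196.9
Financial account = -(1196.9 + (-186.3)) = -1010.6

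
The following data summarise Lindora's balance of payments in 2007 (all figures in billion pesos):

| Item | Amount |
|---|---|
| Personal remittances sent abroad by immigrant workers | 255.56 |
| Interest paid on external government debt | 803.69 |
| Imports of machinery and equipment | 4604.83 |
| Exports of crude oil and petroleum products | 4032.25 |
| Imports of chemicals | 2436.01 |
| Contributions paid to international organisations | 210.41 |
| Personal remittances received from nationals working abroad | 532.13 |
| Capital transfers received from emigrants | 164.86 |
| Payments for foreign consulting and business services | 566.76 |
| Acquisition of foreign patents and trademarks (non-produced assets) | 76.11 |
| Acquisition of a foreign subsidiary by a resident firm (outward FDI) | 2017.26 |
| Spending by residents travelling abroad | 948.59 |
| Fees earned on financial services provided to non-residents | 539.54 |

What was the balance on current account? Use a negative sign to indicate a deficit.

Goods: -2436.01 + 4032.25 - 4604.83 = -3008.59
Services: -948.59 - 566.76 + 539.54 = -975.81
Primary income: -803.69
Secondary income: 532.13 - 255.56 - 210.41 = 66.16
Current account = (-3008.59) + (-975.81) + (-803.69) + 66.16 = -4721.93
(Excluded from the current account — capital account: capital transfers received from emigrants 164.86, acquisition of foreign patents and trademarks (non-produced assets) 76.11; financial account: acquisition of a foreign subsidiary by a resident firm (outward FDI) 2017.26.)

-4721.93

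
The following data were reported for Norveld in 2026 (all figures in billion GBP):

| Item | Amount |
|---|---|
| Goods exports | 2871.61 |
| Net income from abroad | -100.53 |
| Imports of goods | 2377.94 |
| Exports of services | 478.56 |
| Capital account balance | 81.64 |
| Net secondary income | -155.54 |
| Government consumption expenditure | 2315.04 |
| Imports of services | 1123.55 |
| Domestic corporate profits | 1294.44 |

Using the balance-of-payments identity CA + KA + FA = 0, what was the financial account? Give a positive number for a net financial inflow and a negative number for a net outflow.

Goods balance = 2871.61 - 2377.94 = 493.67
Services balance = 478.56 - 1123.55 = -644.99
Trade balance (goods + services) = 493.67 + (-644.99) = -151.32
Net primary income = -100.53
Net secondary income = -155.54
Current account = -151.32 + (-100.53) + (-155.54) = -407.39
Financial account = -(-407.39 + 81.64) = 325.75

325.75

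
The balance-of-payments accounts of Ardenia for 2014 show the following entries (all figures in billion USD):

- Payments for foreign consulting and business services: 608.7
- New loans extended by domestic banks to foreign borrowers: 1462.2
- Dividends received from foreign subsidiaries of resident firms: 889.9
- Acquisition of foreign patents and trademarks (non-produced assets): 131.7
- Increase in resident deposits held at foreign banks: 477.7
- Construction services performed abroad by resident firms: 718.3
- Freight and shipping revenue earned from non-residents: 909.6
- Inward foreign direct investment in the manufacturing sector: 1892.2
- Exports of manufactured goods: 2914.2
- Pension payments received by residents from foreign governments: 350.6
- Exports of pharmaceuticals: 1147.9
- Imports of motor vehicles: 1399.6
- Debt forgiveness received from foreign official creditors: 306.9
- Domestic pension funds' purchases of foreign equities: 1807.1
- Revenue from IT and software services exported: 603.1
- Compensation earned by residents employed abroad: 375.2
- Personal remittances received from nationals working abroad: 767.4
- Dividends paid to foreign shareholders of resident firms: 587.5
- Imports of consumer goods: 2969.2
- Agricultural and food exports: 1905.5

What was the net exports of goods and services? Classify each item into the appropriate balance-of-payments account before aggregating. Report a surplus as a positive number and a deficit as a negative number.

Goods: -2969.2 + 1905.5 + 1147.9 - 1399.6 + 2914.2 = 1598.8
Services: -608.7 + 718.3 + 909.6 + 603.1 = 1622.3
Trade balance = 1598.8 + 1622.3 = 3221.1
(Excluded from the trade balance — financial account: new loans extended by domestic banks to foreign borrowers 1462.2, increase in resident deposits held at foreign banks 477.7, inward foreign direct investment in the manufacturing sector 1892.2, domestic pension funds' purchases of foreign equities 1807.1; primary income: dividends received from foreign subsidiaries of resident firms 889.9, compensation earned by residents employed abroad 375.2, dividends paid to foreign shareholders of resident firms 587.5; capital account: acquisition of foreign patents and trademarks (non-produced assets) 131.7, debt forgiveness received from foreign official creditors 306.9; secondary income: pension payments received by residents from foreign governments 350.6, personal remittances received from nationals working abroad 767.4.)

3221.1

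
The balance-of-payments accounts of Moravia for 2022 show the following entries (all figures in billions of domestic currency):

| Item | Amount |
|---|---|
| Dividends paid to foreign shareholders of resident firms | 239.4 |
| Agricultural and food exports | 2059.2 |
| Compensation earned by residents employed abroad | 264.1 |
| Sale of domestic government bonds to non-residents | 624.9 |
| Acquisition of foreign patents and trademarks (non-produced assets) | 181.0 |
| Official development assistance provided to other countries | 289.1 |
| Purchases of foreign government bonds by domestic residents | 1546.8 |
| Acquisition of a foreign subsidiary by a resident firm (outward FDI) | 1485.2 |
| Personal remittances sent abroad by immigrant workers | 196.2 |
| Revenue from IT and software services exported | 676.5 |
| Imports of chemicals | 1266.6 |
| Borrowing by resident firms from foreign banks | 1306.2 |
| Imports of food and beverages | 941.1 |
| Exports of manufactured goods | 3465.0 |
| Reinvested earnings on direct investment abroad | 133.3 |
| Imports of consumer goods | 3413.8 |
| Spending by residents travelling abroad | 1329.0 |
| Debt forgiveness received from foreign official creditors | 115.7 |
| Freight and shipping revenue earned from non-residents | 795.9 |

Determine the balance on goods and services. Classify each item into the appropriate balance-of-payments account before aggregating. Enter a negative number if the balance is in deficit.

46.1

Goods: -941.1 + 2059.2 + 3465.0 - 3413.8 - 1266.6 = -97.3
Services: -1329.0 + 795.9 + 676.5 = 143.4
Trade balance = -97.3 + 143.4 = 46.1
(Excluded from the trade balance — primary income: dividends paid to foreign shareholders of resident firms 239.4, compensation earned by residents employed abroad 264.1, reinvested earnings on direct investment abroad 133.3; financial account: sale of domestic government bonds to non-residents 624.9, purchases of foreign government bonds by domestic residents 1546.8, acquisition of a foreign subsidiary by a resident firm (outward FDI) 1485.2, borrowing by resident firms from foreign banks 1306.2; capital account: acquisition of foreign patents and trademarks (non-produced assets) 181.0, debt forgiveness received from foreign official creditors 115.7; secondary income: official development assistance provided to other countries 289.1, personal remittances sent abroad by immigrant workers 196.2.)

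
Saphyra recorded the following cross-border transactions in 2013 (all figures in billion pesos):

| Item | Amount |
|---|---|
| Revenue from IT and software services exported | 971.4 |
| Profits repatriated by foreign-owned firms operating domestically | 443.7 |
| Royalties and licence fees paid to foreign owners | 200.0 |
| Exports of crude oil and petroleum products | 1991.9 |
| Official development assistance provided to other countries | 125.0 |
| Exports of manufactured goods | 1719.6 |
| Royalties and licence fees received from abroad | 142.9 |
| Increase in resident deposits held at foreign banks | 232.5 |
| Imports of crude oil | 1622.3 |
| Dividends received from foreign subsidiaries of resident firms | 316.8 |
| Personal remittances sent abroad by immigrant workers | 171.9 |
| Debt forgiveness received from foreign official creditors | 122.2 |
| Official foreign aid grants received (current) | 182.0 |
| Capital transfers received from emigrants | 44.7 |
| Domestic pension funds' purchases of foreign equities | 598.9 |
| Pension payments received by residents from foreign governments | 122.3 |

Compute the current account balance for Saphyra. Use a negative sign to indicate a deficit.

2884.0

Goods: 1991.9 + 1719.6 - 1622.3 = 2089.2
Services: -200.0 + 971.4 + 142.9 = 914.3
Primary income: -443.7 + 316.8 = -126.9
Secondary income: -125.0 + 182.0 - 171.9 + 122.3 = 7.4
Current account = 2089.2 + 914.3 + (-126.9) + 7.4 = 2884.0
(Excluded from the current account — financial account: increase in resident deposits held at foreign banks 232.5, domestic pension funds' purchases of foreign equities 598.9; capital account: debt forgiveness received from foreign official creditors 122.2, capital transfers received from emigrants 44.7.)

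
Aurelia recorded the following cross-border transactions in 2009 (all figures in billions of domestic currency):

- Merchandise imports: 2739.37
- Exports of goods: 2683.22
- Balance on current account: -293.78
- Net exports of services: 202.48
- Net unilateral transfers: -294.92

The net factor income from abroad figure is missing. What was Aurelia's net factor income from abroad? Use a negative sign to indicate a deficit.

-145.19

Current account = goods balance + services balance + net primary income + net secondary income
Sum of the known components = -148.59
Net factor income from abroad = CA - (known components) = -293.78 - (-148.59) = -145.19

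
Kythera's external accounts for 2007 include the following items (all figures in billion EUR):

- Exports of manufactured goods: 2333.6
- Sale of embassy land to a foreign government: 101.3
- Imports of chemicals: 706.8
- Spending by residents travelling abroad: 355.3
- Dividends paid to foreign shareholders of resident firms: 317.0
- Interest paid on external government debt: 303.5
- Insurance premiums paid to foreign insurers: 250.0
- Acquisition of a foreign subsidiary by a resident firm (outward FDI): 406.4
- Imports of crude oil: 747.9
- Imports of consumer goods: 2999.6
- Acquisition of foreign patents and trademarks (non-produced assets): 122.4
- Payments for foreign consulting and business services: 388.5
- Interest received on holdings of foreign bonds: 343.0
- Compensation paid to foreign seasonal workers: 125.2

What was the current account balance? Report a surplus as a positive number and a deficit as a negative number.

-3517.2

Goods: -2999.6 - 747.9 - 706.8 + 2333.6 = -2120.7
Services: -355.3 - 388.5 - 250.0 = -993.8
Primary income: -317.0 + 343.0 - 125.2 - 303.5 = -402.7
Current account = (-2120.7) + (-993.8) + (-402.7) = -3517.2
(Excluded from the current account — capital account: sale of embassy land to a foreign government 101.3, acquisition of foreign patents and trademarks (non-produced assets) 122.4; financial account: acquisition of a foreign subsidiary by a resident firm (outward FDI) 406.4.)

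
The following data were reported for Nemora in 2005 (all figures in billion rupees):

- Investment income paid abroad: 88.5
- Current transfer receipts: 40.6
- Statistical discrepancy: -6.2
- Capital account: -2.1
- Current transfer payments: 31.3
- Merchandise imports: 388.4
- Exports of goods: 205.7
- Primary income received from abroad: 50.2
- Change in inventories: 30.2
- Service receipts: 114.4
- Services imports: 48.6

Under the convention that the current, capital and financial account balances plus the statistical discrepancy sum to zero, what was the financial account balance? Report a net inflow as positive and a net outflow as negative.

Goods balance = 205.7 - 388.4 = -182.7
Services balance = 114.4 - 48.6 = 65.8
Trade balance (goods + services) = -182.7 + 65.8 = -116.9
Net primary income = 50.2 - 88.5 = -38.3
Net secondary income = 40.6 - 31.3 = 9.3
Current account = -116.9 + (-38.3) + 9.3 = -145.9
Financial account = -(-145.9 + (-2.1) + (-6.2)) = 154.2

154.2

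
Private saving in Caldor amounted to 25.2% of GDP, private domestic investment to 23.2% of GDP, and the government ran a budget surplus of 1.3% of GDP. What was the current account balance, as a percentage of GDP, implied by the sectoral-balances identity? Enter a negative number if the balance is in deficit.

3.3

By the sectoral-balances identity, CA = (S_private - I) + (T - G).
Private balance = 25.2 - 23.2 = 2.0
Government balance (T - G) = 1.3
CA = 2.0 + 1.3 = 3.3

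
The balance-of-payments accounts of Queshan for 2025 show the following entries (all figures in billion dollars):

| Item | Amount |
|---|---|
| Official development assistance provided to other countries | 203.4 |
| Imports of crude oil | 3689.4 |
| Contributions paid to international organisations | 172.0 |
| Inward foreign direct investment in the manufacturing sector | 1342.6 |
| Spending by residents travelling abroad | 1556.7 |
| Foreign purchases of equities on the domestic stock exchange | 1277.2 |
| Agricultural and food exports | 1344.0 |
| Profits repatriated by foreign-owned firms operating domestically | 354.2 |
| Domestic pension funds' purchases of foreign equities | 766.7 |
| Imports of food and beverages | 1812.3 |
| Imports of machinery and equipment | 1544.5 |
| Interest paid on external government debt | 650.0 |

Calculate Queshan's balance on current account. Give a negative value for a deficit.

-8638.5

Goods: 1344.0 - 3689.4 - 1812.3 - 1544.5 = -5702.2
Services: -1556.7
Primary income: -354.2 - 650.0 = -1004.2
Secondary income: -172.0 - 203.4 = -375.4
Current account = (-5702.2) + (-1556.7) + (-1004.2) + (-375.4) = -8638.5
(Excluded from the current account — financial account: inward foreign direct investment in the manufacturing sector 1342.6, foreign purchases of equities on the domestic stock exchange 1277.2, domestic pension funds' purchases of foreign equities 766.7.)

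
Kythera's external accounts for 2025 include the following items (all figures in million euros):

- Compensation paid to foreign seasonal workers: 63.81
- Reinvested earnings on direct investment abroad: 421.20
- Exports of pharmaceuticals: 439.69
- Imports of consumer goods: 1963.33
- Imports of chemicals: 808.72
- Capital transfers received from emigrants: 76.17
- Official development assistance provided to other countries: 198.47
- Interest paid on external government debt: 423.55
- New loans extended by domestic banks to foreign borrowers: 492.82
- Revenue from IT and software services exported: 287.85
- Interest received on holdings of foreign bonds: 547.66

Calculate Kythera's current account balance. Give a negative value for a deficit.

Goods: 439.69 - 1963.33 - 808.72 = -2332.36
Services: 287.85
Primary income: -423.55 + 547.66 + 421.20 - 63.81 = 481.50
Secondary income: -198.47
Current account = (-2332.36) + 287.85 + 481.50 + (-198.47) = -1761.48
(Excluded from the current account — capital account: capital transfers received from emigrants 76.17; financial account: new loans extended by domestic banks to foreign borrowers 492.82.)

-1761.48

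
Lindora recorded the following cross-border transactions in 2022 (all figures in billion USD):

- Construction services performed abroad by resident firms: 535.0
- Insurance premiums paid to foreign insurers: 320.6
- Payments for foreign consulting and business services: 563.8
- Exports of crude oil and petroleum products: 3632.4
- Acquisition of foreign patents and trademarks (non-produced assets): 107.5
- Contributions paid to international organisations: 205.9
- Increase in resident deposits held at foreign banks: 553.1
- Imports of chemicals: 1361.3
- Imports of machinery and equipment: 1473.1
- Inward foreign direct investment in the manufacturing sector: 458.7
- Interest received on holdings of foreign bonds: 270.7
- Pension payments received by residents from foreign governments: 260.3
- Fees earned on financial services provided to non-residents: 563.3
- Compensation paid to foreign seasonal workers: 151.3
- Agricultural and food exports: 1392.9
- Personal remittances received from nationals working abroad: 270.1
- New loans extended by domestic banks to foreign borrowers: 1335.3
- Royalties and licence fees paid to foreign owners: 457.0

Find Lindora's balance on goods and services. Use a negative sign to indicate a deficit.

1947.8

Goods: -1361.3 + 1392.9 + 3632.4 - 1473.1 = 2190.9
Services: 535.0 - 563.8 - 320.6 + 563.3 - 457.0 = -243.1
Trade balance = 2190.9 + (-243.1) = 1947.8
(Excluded from the trade balance — capital account: acquisition of foreign patents and trademarks (non-produced assets) 107.5; secondary income: contributions paid to international organisations 205.9, pension payments received by residents from foreign governments 260.3, personal remittances received from nationals working abroad 270.1; financial account: increase in resident deposits held at foreign banks 553.1, inward foreign direct investment in the manufacturing sector 458.7, new loans extended by domestic banks to foreign borrowers 1335.3; primary income: interest received on holdings of foreign bonds 270.7, compensation paid to foreign seasonal workers 151.3.)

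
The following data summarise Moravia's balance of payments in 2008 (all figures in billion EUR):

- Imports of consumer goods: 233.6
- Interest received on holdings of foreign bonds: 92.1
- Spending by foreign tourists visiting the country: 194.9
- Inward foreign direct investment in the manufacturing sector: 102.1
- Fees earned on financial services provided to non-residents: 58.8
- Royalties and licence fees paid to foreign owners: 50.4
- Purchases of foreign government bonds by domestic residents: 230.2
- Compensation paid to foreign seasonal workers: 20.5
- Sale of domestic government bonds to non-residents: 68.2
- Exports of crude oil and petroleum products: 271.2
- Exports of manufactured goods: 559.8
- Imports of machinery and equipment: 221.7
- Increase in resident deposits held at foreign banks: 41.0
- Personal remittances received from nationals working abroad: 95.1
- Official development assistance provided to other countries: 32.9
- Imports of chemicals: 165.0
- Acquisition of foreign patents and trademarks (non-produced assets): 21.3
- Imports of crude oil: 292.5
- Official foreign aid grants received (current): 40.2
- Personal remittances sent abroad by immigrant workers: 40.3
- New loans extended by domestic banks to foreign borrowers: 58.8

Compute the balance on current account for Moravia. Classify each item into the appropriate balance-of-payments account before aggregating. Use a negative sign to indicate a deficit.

255.2

Goods: -292.5 - 233.6 + 559.8 - 221.7 + 271.2 - 165.0 = -81.8
Services: 194.9 - 50.4 + 58.8 = 203.3
Primary income: 92.1 - 20.5 = 71.6
Secondary income: -40.3 + 40.2 - 32.9 + 95.1 = 62.1
Current account = (-81.8) + 203.3 + 71.6 + 62.1 = 255.2
(Excluded from the current account — financial account: inward foreign direct investment in the manufacturing sector 102.1, purchases of foreign government bonds by domestic residents 230.2, sale of domestic government bonds to non-residents 68.2, increase in resident deposits held at foreign banks 41.0, new loans extended by domestic banks to foreign borrowers 58.8; capital account: acquisition of foreign patents and trademarks (non-produced assets) 21.3.)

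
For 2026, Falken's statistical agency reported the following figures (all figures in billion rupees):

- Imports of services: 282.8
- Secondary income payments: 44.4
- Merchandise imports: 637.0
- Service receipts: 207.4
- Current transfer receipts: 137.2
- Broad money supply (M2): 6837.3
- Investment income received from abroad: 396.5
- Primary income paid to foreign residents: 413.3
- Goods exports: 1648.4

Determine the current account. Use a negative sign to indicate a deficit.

Goods balance = 1648.4 - 637.0 = 1011.4
Services balance = 207.4 - 282.8 = -75.4
Trade balance (goods + services) = 1011.4 + (-75.4) = 936.0
Net primary income = 396.5 - 413.3 = -16.8
Net secondary income = 137.2 - 44.4 = 92.8
Current account = 936.0 + (-16.8) + 92.8 = 1012.0

1012.0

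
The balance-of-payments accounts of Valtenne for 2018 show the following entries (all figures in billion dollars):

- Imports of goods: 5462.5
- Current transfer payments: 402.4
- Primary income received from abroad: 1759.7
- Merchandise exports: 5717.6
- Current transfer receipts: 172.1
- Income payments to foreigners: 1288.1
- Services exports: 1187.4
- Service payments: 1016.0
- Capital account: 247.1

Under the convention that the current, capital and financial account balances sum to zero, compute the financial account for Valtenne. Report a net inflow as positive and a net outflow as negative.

-914.9

Goods balance = 5717.6 - 5462.5 = 255.1
Services balance = 1187.4 - 1016.0 = 171.4
Trade balance (goods + services) = 255.1 + 171.4 = 426.5
Net primary income = 1759.7 - 1288.1 = 471.6
Net secondary income = 172.1 - 402.4 = -230.3
Current account = 426.5 + 471.6 + (-230.3) = 667.8
Financial account = -(667.8 + 247.1) = -914.9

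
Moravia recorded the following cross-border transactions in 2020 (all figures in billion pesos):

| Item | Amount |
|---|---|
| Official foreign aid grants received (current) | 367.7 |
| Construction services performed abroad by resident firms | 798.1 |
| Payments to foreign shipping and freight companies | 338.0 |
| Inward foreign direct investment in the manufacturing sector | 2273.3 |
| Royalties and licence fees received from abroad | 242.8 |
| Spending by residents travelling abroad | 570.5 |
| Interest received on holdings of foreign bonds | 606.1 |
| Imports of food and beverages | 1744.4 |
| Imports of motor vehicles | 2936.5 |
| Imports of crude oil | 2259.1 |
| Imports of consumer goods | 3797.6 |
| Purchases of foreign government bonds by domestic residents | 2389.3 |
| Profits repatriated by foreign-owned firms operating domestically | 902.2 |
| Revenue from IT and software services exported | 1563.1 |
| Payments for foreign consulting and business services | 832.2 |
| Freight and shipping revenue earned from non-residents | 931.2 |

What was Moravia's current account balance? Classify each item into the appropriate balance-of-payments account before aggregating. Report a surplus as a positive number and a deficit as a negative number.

Goods: -2936.5 - 2259.1 - 3797.6 - 1744.4 = -10737.6
Services: -832.2 + 1563.1 - 338.0 + 798.1 + 931.2 - 570.5 + 242.8 = 1794.5
Primary income: 606.1 - 902.2 = -296.1
Secondary income: 367.7
Current account = (-10737.6) + 1794.5 + (-296.1) + 367.7 = -8871.5
(Excluded from the current account — financial account: inward foreign direct investment in the manufacturing sector 2273.3, purchases of foreign government bonds by domestic residents 2389.3.)

-8871.5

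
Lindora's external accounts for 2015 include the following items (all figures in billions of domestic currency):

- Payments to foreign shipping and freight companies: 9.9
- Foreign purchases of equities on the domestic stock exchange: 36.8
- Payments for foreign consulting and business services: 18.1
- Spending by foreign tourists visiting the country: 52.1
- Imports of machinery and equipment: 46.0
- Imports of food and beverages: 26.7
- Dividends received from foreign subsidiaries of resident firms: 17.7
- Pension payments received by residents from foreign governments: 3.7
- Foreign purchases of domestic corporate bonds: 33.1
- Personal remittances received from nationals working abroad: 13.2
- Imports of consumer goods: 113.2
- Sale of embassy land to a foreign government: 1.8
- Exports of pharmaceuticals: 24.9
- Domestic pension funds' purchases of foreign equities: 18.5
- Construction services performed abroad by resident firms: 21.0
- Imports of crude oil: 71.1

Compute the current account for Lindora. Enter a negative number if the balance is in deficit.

Goods: 24.9 - 26.7 - 46.0 - 113.2 - 71.1 = -232.1
Services: -9.9 + 52.1 - 18.1 + 21.0 = 45.1
Primary income: 17.7
Secondary income: 13.2 + 3.7 = 16.9
Current account = (-232.1) + 45.1 + 17.7 + 16.9 = -152.4
(Excluded from the current account — financial account: foreign purchases of equities on the domestic stock exchange 36.8, foreign purchases of domestic corporate bonds 33.1, domestic pension funds' purchases of foreign equities 18.5; capital account: sale of embassy land to a foreign government 1.8.)

-152.4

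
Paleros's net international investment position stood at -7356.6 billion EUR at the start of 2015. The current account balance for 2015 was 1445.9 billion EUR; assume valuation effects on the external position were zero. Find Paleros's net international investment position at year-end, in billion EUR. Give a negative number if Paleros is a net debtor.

-5910.7

With no valuation effects, change in NIIP = current account = 1445.9
End-of-year NIIP = -7356.6 + 1445.9 = -5910.7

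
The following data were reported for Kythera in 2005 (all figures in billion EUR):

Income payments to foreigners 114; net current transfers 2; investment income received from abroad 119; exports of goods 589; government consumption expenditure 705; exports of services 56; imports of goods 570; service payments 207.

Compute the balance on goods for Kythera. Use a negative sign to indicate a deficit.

Goods balance = 589 - 570 = 19

19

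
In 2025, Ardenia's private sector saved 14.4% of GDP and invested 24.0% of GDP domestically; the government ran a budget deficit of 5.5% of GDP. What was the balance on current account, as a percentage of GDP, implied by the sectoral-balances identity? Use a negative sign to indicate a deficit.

-15.1

By the sectoral-balances identity, CA = (S_private - I) + (T - G).
Private balance = 14.4 - 24.0 = -9.6
Government balance (T - G) = -5.5
CA = -9.6 + (-5.5) = -15.1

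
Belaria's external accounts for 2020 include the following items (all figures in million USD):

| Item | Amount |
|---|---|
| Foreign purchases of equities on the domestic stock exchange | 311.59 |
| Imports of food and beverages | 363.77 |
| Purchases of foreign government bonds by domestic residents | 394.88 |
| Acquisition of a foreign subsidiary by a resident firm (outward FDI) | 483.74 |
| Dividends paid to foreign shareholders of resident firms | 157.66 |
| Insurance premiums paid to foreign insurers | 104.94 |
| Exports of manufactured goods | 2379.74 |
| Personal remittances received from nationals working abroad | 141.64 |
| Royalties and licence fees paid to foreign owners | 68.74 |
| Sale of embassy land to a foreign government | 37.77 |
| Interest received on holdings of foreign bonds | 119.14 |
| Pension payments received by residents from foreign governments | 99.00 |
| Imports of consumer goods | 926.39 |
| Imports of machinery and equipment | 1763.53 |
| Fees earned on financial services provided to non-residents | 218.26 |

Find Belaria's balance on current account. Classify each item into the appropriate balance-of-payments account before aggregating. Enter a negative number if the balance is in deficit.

Goods: 2379.74 - 363.77 - 1763.53 - 926.39 = -673.95
Services: 218.26 - 104.94 - 68.74 = 44.58
Primary income: -157.66 + 119.14 = -38.52
Secondary income: 141.64 + 99.00 = 240.64
Current account = (-673.95) + 44.58 + (-38.52) + 240.64 = -427.25
(Excluded from the current account — financial account: foreign purchases of equities on the domestic stock exchange 311.59, purchases of foreign government bonds by domestic residents 394.88, acquisition of a foreign subsidiary by a resident firm (outward FDI) 483.74; capital account: sale of embassy land to a foreign government 37.77.)

-427.25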